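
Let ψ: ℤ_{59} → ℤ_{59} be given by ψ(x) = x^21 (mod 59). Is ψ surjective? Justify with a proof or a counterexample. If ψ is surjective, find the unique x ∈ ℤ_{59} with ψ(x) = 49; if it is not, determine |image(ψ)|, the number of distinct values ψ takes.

Since 59 is prime, the nonzero elements of ℤ_{59} form a cyclic group of order 58.
As gcd(21, 58) = 1, raising to the 21st power is a bijection on this group: if a^21 ≡ b^21 then (ab^{−1})^21 = 1, and the only element of order dividing gcd(21, 58) = 1 is 1, so a = b.
With ψ(0) = 0 this makes ψ injective on all of ℤ_{59}, hence bijective (finite equal-size domain and codomain). In particular ψ is surjective.
Since ψ is surjective, we find the preimage of 49. The inverse of x ↦ x^21 on (ℤ_{59})^× is x ↦ x^47, because 21·47 = 987 = 17·58 + 1 ≡ 1 (mod 58) and x^{58} = 1 for x ≠ 0 (Fermat). So ψ⁻¹(49) = 49^47 mod 59.
Repeated squaring mod 59: 49^1 ≡ 49, 49^2 ≡ 49² = 2401 ≡ 41, 49^4 ≡ 41² = 1681 ≡ 29, 49^8 ≡ 29² = 841 ≡ 15, 49^16 ≡ 15² = 225 ≡ 48, 49^32 ≡ 48² = 2304 ≡ 3. Since 47 = 32 + 8 + 4 + 2 + 1, 49^47 ≡ 3·15·29·41·49: 3·15 = 45, then 45·29 = 1305 ≡ 7, then 7·41 = 287 ≡ 51, then 51·49 = 2499 ≡ 21. So 49^47 ≡ 21 (mod 59).
Hence ψ⁻¹(49) = 21.

21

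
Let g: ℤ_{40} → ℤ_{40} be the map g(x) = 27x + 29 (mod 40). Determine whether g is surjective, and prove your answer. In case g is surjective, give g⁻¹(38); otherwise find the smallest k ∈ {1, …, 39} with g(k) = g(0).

27

Recall that g is surjective if every y in the codomain equals g(x) for some x in the domain.
Since gcd(27, 40) = 1, 27 is invertible modulo 40. Euclid's algorithm: 40 = 1·27 + 13, 27 = 2·13 + 1; back-substituting gives 1 = 3·27 − 2·40, so 27⁻¹ ≡ 3 (mod 40).
Then y ↦ 3(y − 29) is a two-sided inverse to g, so every y ∈ ℤ_{40} has a preimage.
Therefore g is surjective.
Since g is surjective, we compute g⁻¹(38): solve 27x + 29 ≡ 38 (mod 40), i.e. 27x ≡ 9 (mod 40).
Multiplying by 27⁻¹ = 3 gives x ≡ 3·9 = 27 ≡ 27 (mod 40).
Check: g(27) = 27·27 + 29 = 758 = 18·40 + 38 ≡ 38 (mod 40).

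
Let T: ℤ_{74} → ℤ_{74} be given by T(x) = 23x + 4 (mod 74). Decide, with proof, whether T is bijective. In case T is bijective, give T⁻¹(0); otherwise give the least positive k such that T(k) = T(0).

32

By definition, injectivity means: for all u, v in the domain, T(u) = T(v) implies u = v.
Suppose T(u) = T(v) in ℤ_{74}. Then 23u + 4 ≡ 23v + 4 (mod 74), so 23(u − v) ≡ 0 (mod 74).
Since gcd(23, 74) = 1, 23 is invertible modulo 74, so u − v ≡ 0 (mod 74), i.e. u = v.
We now compute 23⁻¹ mod 74 explicitly. Euclid's algorithm: 74 = 3·23 + 5, 23 = 4·5 + 3, 5 = 1·3 + 2, 3 = 1·2 + 1; back-substituting gives 1 = 29·23 − 9·74, so 23⁻¹ ≡ 29 (mod 74).
Then y ↦ 29(y − 4) is a two-sided inverse to T, so every y ∈ ℤ_{74} has a preimage.
Thus T is bijective.
Since T is bijective, we find T⁻¹(0): we need 23x ≡ 0 − 4 ≡ 70 (mod 74). Using 23⁻¹ = 29: x ≡ 29·70 = 2030 = 27·74 + 32, so x = 32.
Check: T(32) = 23·32 + 4 = 740 = 10·74 + 0 ≡ 0 (mod 74).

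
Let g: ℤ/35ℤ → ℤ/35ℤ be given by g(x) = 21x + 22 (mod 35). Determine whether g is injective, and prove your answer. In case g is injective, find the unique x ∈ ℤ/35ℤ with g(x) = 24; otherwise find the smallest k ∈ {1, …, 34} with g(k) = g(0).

Recall that g is injective when g(x_1) = g(x_2) forces x_1 = x_2.
We have gcd(21, 35) = 7 > 1. Taking x_1 = 0 and x_2 = 5: g(0) = 22 and g(5) = 21·5 + 22 = 127 ≡ 22 (mod 35).
So g(0) = g(5) while 0 ≠ 5, therefore g is not injective.
Since g is not injective, we find the least positive k with g(k) = g(0): this means 21k ≡ 0 (mod 35), i.e. 35 ∣ 21k. Since gcd(21, 35) = 7, dividing through by 7 this holds exactly when 5 ∣ 3k, and as gcd(3, 5) = 1, exactly when 5 ∣ k.
The smallest positive such k is 5.

5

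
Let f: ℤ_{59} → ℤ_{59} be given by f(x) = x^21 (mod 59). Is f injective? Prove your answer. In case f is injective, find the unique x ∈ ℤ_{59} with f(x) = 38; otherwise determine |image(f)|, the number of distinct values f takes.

54

Since 59 is prime, the nonzero elements of ℤ_{59} form a cyclic group of order 58.
As gcd(21, 58) = 1, raising to the 21st power is a bijection on this group: if s^21 ≡ t^21 then (st^{−1})^21 = 1, and the only element of order dividing gcd(21, 58) = 1 is 1, so s = t.
With f(0) = 0 this makes f injective on all of ℤ_{59}, hence bijective (finite equal-size domain and codomain). In particular f is injective.
Since f is injective, we find the preimage of 38. The inverse of x ↦ x^21 on (ℤ_{59})^× is x ↦ x^47, because 21·47 = 987 = 17·58 + 1 ≡ 1 (mod 58) and x^{58} = 1 for x ≠ 0 (Fermat). So f⁻¹(38) = 38^47 mod 59.
Repeated squaring mod 59: 38^1 ≡ 38, 38^2 ≡ 38² = 1444 ≡ 28, 38^4 ≡ 28² = 784 ≡ 17, 38^8 ≡ 17² = 289 ≡ 53, 38^16 ≡ 53² = 2809 ≡ 36, 38^32 ≡ 36² = 1296 ≡ 57. Since 47 = 32 + 8 + 4 + 2 + 1, 38^47 ≡ 57·53·17·28·38: 57·53 = 3021 ≡ 12, then 12·17 = 204 ≡ 27, then 27·28 = 756 ≡ 48, then 48·38 = 1824 ≡ 54. So 38^47 ≡ 54 (mod 59).
Hence f⁻¹(38) = 54.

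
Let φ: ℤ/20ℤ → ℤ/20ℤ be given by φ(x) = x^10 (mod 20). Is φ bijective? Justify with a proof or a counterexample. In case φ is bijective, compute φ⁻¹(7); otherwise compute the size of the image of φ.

φ(4): Repeated squaring mod 20: 4^1 ≡ 4, 4^2 ≡ 4² = 16, 4^4 ≡ 16² = 256 ≡ 16, 4^8 ≡ 16² = 256 ≡ 16. Since 10 = 8 + 2, 4^10 ≡ 16·16: 16·16 = 256 ≡ 16. So 4^10 ≡ 16 (mod 20).
φ(6): Repeated squaring mod 20: 6^1 ≡ 6, 6^2 ≡ 6² = 36 ≡ 16, 6^4 ≡ 16² = 256 ≡ 16, 6^8 ≡ 16² = 256 ≡ 16. Since 10 = 8 + 2, 6^10 ≡ 16·16: 16·16 = 256 ≡ 16. So 6^10 ≡ 16 (mod 20).
So φ(4) = φ(6) = 16 while 4 ≠ 6, hence φ is not injective, hence not bijective.
Since φ is not bijective, we determine |image(φ)|. Computing x^10 mod 20 for each x (by repeated squaring, reducing mod 20 at every step), the values φ(0), φ(1), …, φ(19) are: 0, 1, 4, 9, 16, 5, 16, 9, 4, 1, 0, 1, 4, 9, 16, 5, 16, 9, 4, 1.
The distinct values are {0, 1, 4, 5, 9, 16}; there are 6 of them.

6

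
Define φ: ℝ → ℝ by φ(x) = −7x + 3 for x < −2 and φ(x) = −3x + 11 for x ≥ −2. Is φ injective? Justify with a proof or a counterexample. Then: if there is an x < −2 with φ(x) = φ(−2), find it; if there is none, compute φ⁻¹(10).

1/3

Both pieces are strictly decreasing (slopes −7 and −3), so each is injective on its own interval.
The left piece maps (−∞, −2) onto (17, ∞); the right piece maps [−2, ∞) onto (−∞, 17].
These images are disjoint, so no value is attained by both pieces. Hence φ is injective.
Because the two images are disjoint, no x < −2 has φ(x) = φ(−2), so we compute φ⁻¹(10): 10 lies in (−∞, 17], so solve −3x + 11 = 10: x = (10 − 11)/(−3) = 1/3.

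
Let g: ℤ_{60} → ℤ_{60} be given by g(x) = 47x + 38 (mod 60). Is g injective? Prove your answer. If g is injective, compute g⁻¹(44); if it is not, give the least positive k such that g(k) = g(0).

Recall: g is injective when g(x_1) = g(x_2) forces x_1 = x_2.
Suppose g(x_1) = g(x_2) in ℤ_{60}. Then 47x_1 + 38 ≡ 47x_2 + 38 (mod 60), hence 47(x_1 − x_2) ≡ 0 (mod 60).
Since gcd(47, 60) = 1, 47 is invertible modulo 60, so x_1 − x_2 ≡ 0 (mod 60), i.e. x_1 = x_2.
So g is injective.
We now compute 47⁻¹ mod 60 explicitly. Euclid's algorithm: 60 = 1·47 + 13, 47 = 3·13 + 8, 13 = 1·8 + 5, 8 = 1·5 + 3, 5 = 1·3 + 2, 3 = 1·2 + 1; back-substituting gives 1 = 23·47 − 18·60, so 47⁻¹ ≡ 23 (mod 60).
Since g is injective, we find g⁻¹(44): we need 47x ≡ 44 − 38 ≡ 6 (mod 60). Using 47⁻¹ = 23: x ≡ 23·6 = 138 = 2·60 + 18, so x = 18.
Check: g(18) = 47·18 + 38 = 884 = 14·60 + 44 ≡ 44 (mod 60).

18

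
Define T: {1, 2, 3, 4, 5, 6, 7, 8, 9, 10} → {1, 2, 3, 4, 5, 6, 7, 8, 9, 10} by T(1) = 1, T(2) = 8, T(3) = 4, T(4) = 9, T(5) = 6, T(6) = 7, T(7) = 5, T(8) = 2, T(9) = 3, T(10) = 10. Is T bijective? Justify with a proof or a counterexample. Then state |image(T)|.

10

The values 1, 8, 4, 9, 6, 7, 5, 2, 3, 10 are a permutation of {1, 2, 3, 4, 5, 6, 7, 8, 9, 10}: each element appears exactly once.
So T is injective and surjective, hence bijective.
The image of T is {1, 2, 3, 4, 5, 6, 7, 8, 9, 10}, which has 10 elements.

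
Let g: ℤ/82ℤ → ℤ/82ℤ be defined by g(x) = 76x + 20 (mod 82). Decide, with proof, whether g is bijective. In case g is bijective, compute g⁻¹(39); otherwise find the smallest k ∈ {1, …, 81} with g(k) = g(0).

Recall: injectivity means: for all u, v in the domain, g(u) = g(v) implies u = v.
We have gcd(76, 82) = 2 > 1. Taking u = 0 and v = 41: g(0) = 20 and g(41) = 76·41 + 20 = 3136 ≡ 20 (mod 82).
So g(0) = g(41) while 0 ≠ 41, therefore g is not injective, hence not bijective.
Since g is not bijective, we find the least positive k with g(k) = g(0): this means 76k ≡ 0 (mod 82), i.e. 82 ∣ 76k. Since gcd(76, 82) = 2, dividing through by 2 this holds exactly when 41 ∣ 38k, and as gcd(38, 41) = 1, exactly when 41 ∣ k.
The smallest positive such k is 41.

41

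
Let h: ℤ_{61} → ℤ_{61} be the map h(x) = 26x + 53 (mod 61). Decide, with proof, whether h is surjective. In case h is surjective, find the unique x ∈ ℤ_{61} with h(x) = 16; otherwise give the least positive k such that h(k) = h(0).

Since gcd(26, 61) = 1, 26 is invertible modulo 61. Euclid's algorithm: 61 = 2·26 + 9, 26 = 2·9 + 8, 9 = 1·8 + 1; back-substituting gives 1 = 54·26 − 23·61, so 26⁻¹ ≡ 54 (mod 61).
Then y ↦ 54(y − 53) is a two-sided inverse to h, so every y ∈ ℤ_{61} has a preimage.
Thus h is surjective.
Since h is surjective, we compute h⁻¹(16): solve 26x + 53 ≡ 16 (mod 61), i.e. 26x ≡ 24 (mod 61).
Multiplying by 26⁻¹ = 54 gives x ≡ 54·24 = 1296 = 21·61 + 15 ≡ 15 (mod 61).
Check: h(15) = 26·15 + 53 = 443 = 7·61 + 16 ≡ 16 (mod 61).

15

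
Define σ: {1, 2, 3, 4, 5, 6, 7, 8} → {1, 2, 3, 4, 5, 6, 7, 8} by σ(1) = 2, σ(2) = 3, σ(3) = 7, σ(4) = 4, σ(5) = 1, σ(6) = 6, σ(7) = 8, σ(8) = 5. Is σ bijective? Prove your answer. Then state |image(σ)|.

8

The values 2, 3, 7, 4, 1, 6, 8, 5 are a permutation of {1, 2, 3, 4, 5, 6, 7, 8}: each element appears exactly once.
So σ is injective and surjective, hence bijective.
The image of σ is {1, 2, 3, 4, 5, 6, 7, 8}, which has 8 elements.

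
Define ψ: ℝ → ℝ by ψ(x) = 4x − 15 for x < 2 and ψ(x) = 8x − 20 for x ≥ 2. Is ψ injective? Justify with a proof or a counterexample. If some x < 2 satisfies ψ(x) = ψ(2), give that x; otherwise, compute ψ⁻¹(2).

Both pieces are strictly increasing (slopes 4 and 8), so each is injective on its own interval.
The left piece maps (−∞, 2) onto (−∞, −7); the right piece maps [2, ∞) onto [−4, ∞).
These images are disjoint, so no value is attained by both pieces. Hence ψ is injective.
Because the two images are disjoint, no x < 2 has ψ(x) = ψ(2), so we compute ψ⁻¹(2): 2 lies in [−4, ∞), so solve 8x − 20 = 2: x = (2 + 20)/8 = 11/4.

11/4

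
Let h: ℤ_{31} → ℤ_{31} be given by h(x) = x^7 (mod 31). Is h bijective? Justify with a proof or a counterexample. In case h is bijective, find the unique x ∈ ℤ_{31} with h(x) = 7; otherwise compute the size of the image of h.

19

Since 31 is prime, the nonzero elements of ℤ_{31} form a cyclic group of order 30.
As gcd(7, 30) = 1, raising to the 7th power is a bijection on this group: if s^7 ≡ t^7 then (st^{−1})^7 = 1, and the only element of order dividing gcd(7, 30) = 1 is 1, so s = t.
With h(0) = 0 this makes h injective on all of ℤ_{31}, hence bijective (finite equal-size domain and codomain). In particular h is bijective.
Since h is bijective, we find the preimage of 7. The inverse of x ↦ x^7 on (ℤ_{31})^× is x ↦ x^13, because 7·13 = 91 = 3·30 + 1 ≡ 1 (mod 30) and x^{30} = 1 for x ≠ 0 (Fermat). So h⁻¹(7) = 7^13 mod 31.
Repeated squaring mod 31: 7^1 ≡ 7, 7^2 ≡ 7² = 49 ≡ 18, 7^4 ≡ 18² = 324 ≡ 14, 7^8 ≡ 14² = 196 ≡ 10. Since 13 = 8 + 4 + 1, 7^13 ≡ 10·14·7: 10·14 = 140 ≡ 16, then 16·7 = 112 ≡ 19. So 7^13 ≡ 19 (mod 31).
Hence h⁻¹(7) = 19.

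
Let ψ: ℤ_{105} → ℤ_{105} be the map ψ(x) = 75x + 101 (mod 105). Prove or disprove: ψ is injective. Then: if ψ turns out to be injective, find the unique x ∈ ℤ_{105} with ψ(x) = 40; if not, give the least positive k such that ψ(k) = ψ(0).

7

Recall: ψ is injective if ψ(u) = ψ(v) implies u = v.
We have gcd(75, 105) = 15 > 1. Taking u = 0 and v = 7: ψ(0) = 101 and ψ(7) = 75·7 + 101 = 626 ≡ 101 (mod 105).
So ψ(0) = ψ(7) while 0 ≠ 7, therefore ψ is not injective.
Since ψ is not injective, we find the least positive k with ψ(k) = ψ(0): this means 75k ≡ 0 (mod 105), i.e. 105 ∣ 75k. Since gcd(75, 105) = 15, dividing through by 15 this holds exactly when 7 ∣ 5k, and as gcd(5, 7) = 1, exactly when 7 ∣ k.
The smallest positive such k is 7.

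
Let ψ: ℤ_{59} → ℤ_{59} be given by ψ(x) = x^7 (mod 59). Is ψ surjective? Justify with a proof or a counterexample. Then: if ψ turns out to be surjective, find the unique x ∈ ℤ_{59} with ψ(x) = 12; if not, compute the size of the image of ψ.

35

Since 59 is prime, the nonzero elements of ℤ_{59} form a cyclic group of order 58.
As gcd(7, 58) = 1, raising to the 7th power is a bijection on this group: if s^7 ≡ t^7 then (st^{−1})^7 = 1, and the only element of order dividing gcd(7, 58) = 1 is 1, so s = t.
With ψ(0) = 0 this makes ψ injective on all of ℤ_{59}, hence bijective (finite equal-size domain and codomain). In particular ψ is surjective.
Since ψ is surjective, we find the preimage of 12. The inverse of x ↦ x^7 on (ℤ_{59})^× is x ↦ x^25, because 7·25 = 175 = 3·58 + 1 ≡ 1 (mod 58) and x^{58} = 1 for x ≠ 0 (Fermat). So ψ⁻¹(12) = 12^25 mod 59.
Repeated squaring mod 59: 12^1 ≡ 12, 12^2 ≡ 12² = 144 ≡ 26, 12^4 ≡ 26² = 676 ≡ 27, 12^8 ≡ 27² = 729 ≡ 21, 12^16 ≡ 21² = 441 ≡ 28. Since 25 = 16 + 8 + 1, 12^25 ≡ 28·21·12: 28·21 = 588 ≡ 57, then 57·12 = 684 ≡ 35. So 12^25 ≡ 35 (mod 59).
Hence ψ⁻¹(12) = 35.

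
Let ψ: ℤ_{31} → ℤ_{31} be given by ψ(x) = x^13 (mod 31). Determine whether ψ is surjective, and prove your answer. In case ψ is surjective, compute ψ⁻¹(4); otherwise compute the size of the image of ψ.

Since 31 is prime, the nonzero elements of ℤ_{31} form a cyclic group of order 30.
As gcd(13, 30) = 1, raising to the 13th power is a bijection on this group: if u^13 ≡ v^13 then (uv^{−1})^13 = 1, and the only element of order dividing gcd(13, 30) = 1 is 1, so u = v.
With ψ(0) = 0 this makes ψ injective on all of ℤ_{31}, hence bijective (finite equal-size domain and codomain). In particular ψ is surjective.
Since ψ is surjective, we find the preimage of 4. The inverse of x ↦ x^13 on (ℤ_{31})^× is x ↦ x^7, because 13·7 = 91 = 3·30 + 1 ≡ 1 (mod 30) and x^{30} = 1 for x ≠ 0 (Fermat). So ψ⁻¹(4) = 4^7 mod 31.
Repeated squaring mod 31: 4^1 ≡ 4, 4^2 ≡ 4² = 16, 4^4 ≡ 16² = 256 ≡ 8. Since 7 = 4 + 2 + 1, 4^7 ≡ 8·16·4: 8·16 = 128 ≡ 4, then 4·4 = 16. So 4^7 ≡ 16 (mod 31).
Hence ψ⁻¹(4) = 16.

16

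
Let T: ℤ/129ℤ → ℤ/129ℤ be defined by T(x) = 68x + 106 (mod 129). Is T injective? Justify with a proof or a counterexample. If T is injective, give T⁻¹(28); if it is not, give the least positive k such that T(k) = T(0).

Recall: T is injective if T(a) = T(b) implies a = b.
Suppose T(a) = T(b) in ℤ/129ℤ. Then 68a + 106 ≡ 68b + 106 (mod 129), thus 68(a − b) ≡ 0 (mod 129).
Since gcd(68, 129) = 1, 68 is invertible modulo 129, hence a − b ≡ 0 (mod 129), i.e. a = b.
Hence T is injective.
We now compute 68⁻¹ mod 129 explicitly. Euclid's algorithm: 129 = 1·68 + 61, 68 = 1·61 + 7, 61 = 8·7 + 5, 7 = 1·5 + 2, 5 = 2·2 + 1; back-substituting gives 1 = 74·68 − 39·129, so 68⁻¹ ≡ 74 (mod 129).
Since T is injective, we find T⁻¹(28): we need 68x ≡ 28 − 106 ≡ 51 (mod 129). Using 68⁻¹ = 74: x ≡ 74·51 = 3774 = 29·129 + 33, so x = 33.
Check: T(33) = 68·33 + 106 = 2350 = 18·129 + 28 ≡ 28 (mod 129).

33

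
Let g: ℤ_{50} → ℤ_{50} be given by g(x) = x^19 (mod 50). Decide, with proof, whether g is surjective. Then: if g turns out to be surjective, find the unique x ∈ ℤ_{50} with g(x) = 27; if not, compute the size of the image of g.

42

g(0) = 0^19 = 0.
g(10): Repeated squaring mod 50: 10^1 ≡ 10, 10^2 ≡ 10² = 100 ≡ 0, 10^4 ≡ 0² = 0, 10^8 ≡ 0² = 0, 10^16 ≡ 0² = 0. Since 19 = 16 + 2 + 1, 10^19 ≡ 0·0·10: 0·0 = 0, then 0·10 = 0. So 10^19 ≡ 0 (mod 50).
So g(0) = g(10) = 0 while 0 ≠ 10, hence g is not injective.
A non-injective map from the 50-element set ℤ_{50} to itself takes at most 49 distinct values, so it cannot be surjective. Therefore g is not surjective.
Since g is not surjective, we determine |image(g)|. Computing x^19 mod 50 for each x (by repeated squaring, reducing mod 50 at every step), the values g(0), g(1), …, g(49) are: 0, 1, 38, 17, 44, 25, 46, 43, 22, 39, 0, 41, 48, 27, 34, 25, 36, 3, 32, 29, 0, 31, 8, 37, 24, 25, 26, 13, 42, 19, 0, 21, 18, 47, 14, 25, 16, 23, 2, 9, 0, 11, 28, 7, 4, 25, 6, 33, 12, 49.
The distinct values are {0, 1, 2, 3, 4, 6, 7, 8, 9, 11, 12, 13, 14, 16, 17, 18, 19, 21, 22, 23, 24, 25, 26, 27, 28, 29, 31, 32, 33, 34, 36, 37, 38, 39, 41, 42, 43, 44, 46, 47, 48, 49}; there are 42 of them.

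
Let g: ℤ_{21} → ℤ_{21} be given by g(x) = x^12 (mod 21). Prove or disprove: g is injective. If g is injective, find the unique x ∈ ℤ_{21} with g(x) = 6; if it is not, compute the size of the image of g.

g(1) = 1^12 = 1.
g(2): Repeated squaring mod 21: 2^1 ≡ 2, 2^2 ≡ 2² = 4, 2^4 ≡ 4² = 16, 2^8 ≡ 16² = 256 ≡ 4. Since 12 = 8 + 4, 2^12 ≡ 4·16: 4·16 = 64 ≡ 1. So 2^12 ≡ 1 (mod 21).
So g(1) = g(2) = 1 while 1 ≠ 2, so g is not injective.
Since g is not injective, we determine |image(g)|. Computing x^12 mod 21 for each x (by repeated squaring, reducing mod 21 at every step), the values g(0), g(1), …, g(20) are: 0, 1, 1, 15, 1, 1, 15, 7, 1, 15, 1, 1, 15, 1, 7, 15, 1, 1, 15, 1, 1.
The distinct values are {0, 1, 7, 15}; there are 4 of them.

4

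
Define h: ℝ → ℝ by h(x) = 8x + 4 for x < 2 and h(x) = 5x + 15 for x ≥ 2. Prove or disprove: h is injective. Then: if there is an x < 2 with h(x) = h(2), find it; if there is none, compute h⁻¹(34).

Both pieces are strictly increasing (slopes 8 and 5), so each is injective on its own interval.
The left piece maps (−∞, 2) onto (−∞, 20); the right piece maps [2, ∞) onto [25, ∞).
These images are disjoint, so no value is attained by both pieces. Therefore h is injective.
Because the two images are disjoint, no x < 2 has h(x) = h(2), so we compute h⁻¹(34): 34 lies in [25, ∞), so solve 5x + 15 = 34: x = (34 − 15)/5 = 19/5.

19/5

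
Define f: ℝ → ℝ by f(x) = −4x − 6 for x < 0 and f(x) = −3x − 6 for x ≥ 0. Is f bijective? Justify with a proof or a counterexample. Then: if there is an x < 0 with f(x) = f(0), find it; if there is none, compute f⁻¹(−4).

-1/2

Both pieces are strictly decreasing (slopes −4 and −3), so each is injective on its own interval.
The left piece maps (−∞, 0) onto (−6, ∞); the right piece maps [0, ∞) onto (−∞, −6].
Since −6 = −6, the images partition ℝ: f is injective and surjective, hence bijective.
Because the two images are disjoint, no x < 0 has f(x) = f(0), so we compute f⁻¹(−4): −4 lies in (−6, ∞), so solve −4x − 6 = −4: x = (−4 + 6)/(−4) = −1/2.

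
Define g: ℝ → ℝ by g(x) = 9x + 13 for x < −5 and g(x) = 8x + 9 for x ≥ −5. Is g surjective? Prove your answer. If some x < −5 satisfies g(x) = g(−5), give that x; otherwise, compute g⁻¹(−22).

Both pieces are strictly increasing (slopes 9 and 8), so each is injective on its own interval.
The left piece maps (−∞, −5) onto (−∞, −32); the right piece maps [−5, ∞) onto [−31, ∞).
The union (−∞, −32) ∪ [−31, ∞) omits the interval between −32 and −31; in particular −32 has no preimage. So g is not surjective.
Because the two images are disjoint, no x < −5 has g(x) = g(−5), so we compute g⁻¹(−22): −22 lies in [−31, ∞), so solve 8x + 9 = −22: x = (−22 − 9)/8 = −31/8.

-31/8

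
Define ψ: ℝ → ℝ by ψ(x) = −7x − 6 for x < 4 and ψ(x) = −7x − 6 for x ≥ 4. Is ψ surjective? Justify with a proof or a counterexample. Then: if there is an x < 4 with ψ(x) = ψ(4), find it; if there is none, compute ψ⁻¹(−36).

30/7

Both pieces are strictly decreasing (slopes −7 and −7), so each is injective on its own interval.
The left piece maps (−∞, 4) onto (−34, ∞); the right piece maps [4, ∞) onto (−∞, −34].
These images together cover ℝ, so ψ is surjective.
Because the two images are disjoint, no x < 4 has ψ(x) = ψ(4), so we compute ψ⁻¹(−36): −36 lies in (−∞, −34], so solve −7x − 6 = −36: x = (−36 + 6)/(−7) = 30/7.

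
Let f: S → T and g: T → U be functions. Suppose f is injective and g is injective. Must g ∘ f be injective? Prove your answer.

Suppose (g ∘ f)(a) = (g ∘ f)(b), i.e. g(f(a)) = g(f(b)).
Since g is injective, f(a) = f(b). Since f is injective, a = b. Hence g ∘ f is injective.

injective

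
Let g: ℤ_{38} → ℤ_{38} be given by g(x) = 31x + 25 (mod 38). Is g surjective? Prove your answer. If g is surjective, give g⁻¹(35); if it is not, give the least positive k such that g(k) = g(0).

Recall that g is surjective if every y in the codomain equals g(x) for some x in the domain.
Since gcd(31, 38) = 1, 31 is invertible modulo 38. Euclid's algorithm: 38 = 1·31 + 7, 31 = 4·7 + 3, 7 = 2·3 + 1; back-substituting gives 1 = 27·31 − 22·38, so 31⁻¹ ≡ 27 (mod 38).
For any y ∈ ℤ_{38}, x = 27(y − 25) mod 38 satisfies g(x) = 31·27(y − 25) + 25 ≡ y (since 31·27 ≡ 1 mod 38). So every y has a preimage.
Therefore g is surjective.
Since g is surjective, we compute g⁻¹(35): solve 31x + 25 ≡ 35 (mod 38), i.e. 31x ≡ 10 (mod 38).
Multiplying by 31⁻¹ = 27 gives x ≡ 27·10 = 270 = 7·38 + 4 ≡ 4 (mod 38).
Check: g(4) = 31·4 + 25 = 149 = 3·38 + 35 ≡ 35 (mod 38).

4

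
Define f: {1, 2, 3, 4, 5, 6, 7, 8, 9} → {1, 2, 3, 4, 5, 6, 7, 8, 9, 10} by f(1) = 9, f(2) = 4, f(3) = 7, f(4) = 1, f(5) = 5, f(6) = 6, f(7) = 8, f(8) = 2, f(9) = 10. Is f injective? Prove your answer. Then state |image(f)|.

9

The values f(1), …, f(9) are 9, 4, 7, 1, 5, 6, 8, 2, 10 — all distinct.
So f(u) = f(v) only when u = v, and f is injective.
The image of f is {1, 2, 4, 5, 6, 7, 8, 9, 10}, which has 9 elements.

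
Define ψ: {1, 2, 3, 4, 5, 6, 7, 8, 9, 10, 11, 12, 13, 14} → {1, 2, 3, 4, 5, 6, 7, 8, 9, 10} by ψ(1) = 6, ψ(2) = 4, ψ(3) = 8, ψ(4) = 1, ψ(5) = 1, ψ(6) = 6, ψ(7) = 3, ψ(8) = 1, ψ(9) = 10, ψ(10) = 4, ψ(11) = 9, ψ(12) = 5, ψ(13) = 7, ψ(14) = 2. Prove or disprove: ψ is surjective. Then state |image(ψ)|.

Every element of the codomain has a preimage: 1 = ψ(4), 2 = ψ(14), 3 = ψ(7), 4 = ψ(2), 5 = ψ(12), 6 = ψ(1), 7 = ψ(13), 8 = ψ(3), 9 = ψ(11), 10 = ψ(9).
Hence ψ is surjective.
The image of ψ is {1, 2, 3, 4, 5, 6, 7, 8, 9, 10}, which has 10 elements.

10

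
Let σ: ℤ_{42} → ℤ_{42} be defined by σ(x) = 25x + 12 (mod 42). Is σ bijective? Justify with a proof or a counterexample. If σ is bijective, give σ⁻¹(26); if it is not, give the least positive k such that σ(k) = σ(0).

14

By definition, σ is injective if σ(u) = σ(v) implies u = v.
If σ(u) = σ(v), then 25u ≡ 25v (mod 42). Because gcd(25, 42) = 1, we may cancel 25 to get u ≡ v (mod 42).
We now compute 25⁻¹ mod 42 explicitly. Euclid's algorithm: 42 = 1·25 + 17, 25 = 1·17 + 8, 17 = 2·8 + 1; back-substituting gives 1 = 37·25 − 22·42, so 25⁻¹ ≡ 37 (mod 42).
For any y ∈ ℤ_{42}, x = 37(y − 12) mod 42 satisfies σ(x) = 25·37(y − 12) + 12 ≡ y (since 25·37 ≡ 1 mod 42). So every y has a preimage.
So σ is bijective.
Since σ is bijective, we find σ⁻¹(26): we need 25x ≡ 26 − 12 ≡ 14 (mod 42). Using 25⁻¹ = 37: x ≡ 37·14 = 518 = 12·42 + 14, so x = 14.
Check: σ(14) = 25·14 + 12 = 362 = 8·42 + 26 ≡ 26 (mod 42).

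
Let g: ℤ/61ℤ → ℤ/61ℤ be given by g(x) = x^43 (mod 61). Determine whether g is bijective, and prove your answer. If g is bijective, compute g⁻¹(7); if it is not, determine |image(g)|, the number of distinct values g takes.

43

Since 61 is prime, the nonzero elements of ℤ/61ℤ form a cyclic group of order 60.
As gcd(43, 60) = 1, raising to the 43rd power is a bijection on this group: if x_1^43 ≡ x_2^43 then (x_1x_2^{−1})^43 = 1, and the only element of order dividing gcd(43, 60) = 1 is 1, so x_1 = x_2.
With g(0) = 0 this makes g injective on all of ℤ/61ℤ, hence bijective (finite equal-size domain and codomain). In particular g is bijective.
Since g is bijective, we find the preimage of 7. The inverse of x ↦ x^43 on (ℤ/61ℤ)^× is x ↦ x^7, because 43·7 = 301 = 5·60 + 1 ≡ 1 (mod 60) and x^{60} = 1 for x ≠ 0 (Fermat). So g⁻¹(7) = 7^7 mod 61.
Repeated squaring mod 61: 7^1 ≡ 7, 7^2 ≡ 7² = 49, 7^4 ≡ 49² = 2401 ≡ 22. Since 7 = 4 + 2 + 1, 7^7 ≡ 22·49·7: 22·49 = 1078 ≡ 41, then 41·7 = 287 ≡ 43. So 7^7 ≡ 43 (mod 61).
Hence g⁻¹(7) = 43.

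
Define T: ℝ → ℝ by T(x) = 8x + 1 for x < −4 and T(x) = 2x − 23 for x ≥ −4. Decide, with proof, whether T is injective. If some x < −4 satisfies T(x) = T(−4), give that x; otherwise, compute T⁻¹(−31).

Both pieces are strictly increasing (slopes 8 and 2), so each is injective on its own interval.
The left piece maps (−∞, −4) onto (−∞, −31); the right piece maps [−4, ∞) onto [−31, ∞).
These images are disjoint, so no value is attained by both pieces. Therefore T is injective.
Because the two images are disjoint, no x < −4 has T(x) = T(−4), so we compute T⁻¹(−31): −31 lies in [−31, ∞), so solve 2x − 23 = −31: x = (−31 + 23)/2 = −4.

-4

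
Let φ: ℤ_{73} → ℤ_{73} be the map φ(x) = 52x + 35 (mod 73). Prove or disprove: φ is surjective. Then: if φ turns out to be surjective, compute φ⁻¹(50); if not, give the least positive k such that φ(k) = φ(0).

Since gcd(52, 73) = 1, 52 is invertible modulo 73. Euclid's algorithm: 73 = 1·52 + 21, 52 = 2·21 + 10, 21 = 2·10 + 1; back-substituting gives 1 = 66·52 − 47·73, so 52⁻¹ ≡ 66 (mod 73).
Then y ↦ 66(y − 35) is a two-sided inverse to φ, so every y ∈ ℤ_{73} has a preimage.
Therefore φ is surjective.
Since φ is surjective, we compute φ⁻¹(50): solve 52x + 35 ≡ 50 (mod 73), i.e. 52x ≡ 15 (mod 73).
Multiplying by 52⁻¹ = 66 gives x ≡ 66·15 = 990 = 13·73 + 41 ≡ 41 (mod 73).
Check: φ(41) = 52·41 + 35 = 2167 = 29·73 + 50 ≡ 50 (mod 73).

41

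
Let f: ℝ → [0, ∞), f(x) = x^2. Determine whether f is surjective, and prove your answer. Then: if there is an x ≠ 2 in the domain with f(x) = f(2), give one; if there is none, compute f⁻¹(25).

For any y ∈ [0, ∞), x = y^{1/2} ∈ ℝ satisfies x^2 = y, so f is surjective.
For the follow-up, such an x exists: taking x = −2 ∈ ℝ gives f(−2) = 4 = f(2) with −2 ≠ 2.

-2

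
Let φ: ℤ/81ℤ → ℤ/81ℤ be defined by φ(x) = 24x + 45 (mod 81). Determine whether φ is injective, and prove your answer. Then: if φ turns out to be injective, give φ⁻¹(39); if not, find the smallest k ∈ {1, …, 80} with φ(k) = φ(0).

We have gcd(24, 81) = 3 > 1. Taking a = 0 and b = 27: φ(0) = 45 and φ(27) = 24·27 + 45 = 693 ≡ 45 (mod 81).
So φ(0) = φ(27) while 0 ≠ 27, thus φ is not injective.
Since φ is not injective, we find the least positive k with φ(k) = φ(0): this means 24k ≡ 0 (mod 81), i.e. 81 ∣ 24k. Since gcd(24, 81) = 3, dividing through by 3 this holds exactly when 27 ∣ 8k, and as gcd(8, 27) = 1, exactly when 27 ∣ k.
The smallest positive such k is 27.

27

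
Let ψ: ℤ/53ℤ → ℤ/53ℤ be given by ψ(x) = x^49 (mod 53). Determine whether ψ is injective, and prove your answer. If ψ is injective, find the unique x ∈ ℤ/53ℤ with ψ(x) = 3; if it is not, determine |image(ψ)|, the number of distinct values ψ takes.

45

Since 53 is prime, the nonzero elements of ℤ/53ℤ form a cyclic group of order 52.
As gcd(49, 52) = 1, raising to the 49th power is a bijection on this group: if u^49 ≡ v^49 then (uv^{−1})^49 = 1, and the only element of order dividing gcd(49, 52) = 1 is 1, so u = v.
With ψ(0) = 0 this makes ψ injective on all of ℤ/53ℤ, hence bijective (finite equal-size domain and codomain). In particular ψ is injective.
Since ψ is injective, we find the preimage of 3. The inverse of x ↦ x^49 on (ℤ/53ℤ)^× is x ↦ x^17, because 49·17 = 833 = 16·52 + 1 ≡ 1 (mod 52) and x^{52} = 1 for x ≠ 0 (Fermat). So ψ⁻¹(3) = 3^17 mod 53.
Repeated squaring mod 53: 3^1 ≡ 3, 3^2 ≡ 3² = 9, 3^4 ≡ 9² = 81 ≡ 28, 3^8 ≡ 28² = 784 ≡ 42, 3^16 ≡ 42² = 1764 ≡ 15. Since 17 = 16 + 1, 3^17 ≡ 15·3: 15·3 = 45. So 3^17 ≡ 45 (mod 53).
Hence ψ⁻¹(3) = 45.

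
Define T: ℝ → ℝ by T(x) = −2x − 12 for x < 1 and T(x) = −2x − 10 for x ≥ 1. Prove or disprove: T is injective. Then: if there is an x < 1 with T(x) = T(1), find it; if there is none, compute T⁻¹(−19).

Both pieces are strictly decreasing (slopes −2 and −2), so each is injective on its own interval.
The left piece maps (−∞, 1) onto (−14, ∞); the right piece maps [1, ∞) onto (−∞, −12].
These images overlap. In particular T(1) = −12 (right piece), and solving −2x − 12 = −12 on the left piece gives x = 0 < 1.
So T(0) = T(1) with 0 ≠ 1, and T is not injective. This x = 0 is the requested value below 1.

0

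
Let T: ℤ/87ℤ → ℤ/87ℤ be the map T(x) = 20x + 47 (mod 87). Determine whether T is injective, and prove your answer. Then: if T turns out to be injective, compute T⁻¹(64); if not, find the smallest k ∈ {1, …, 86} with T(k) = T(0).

Suppose T(a) = T(b) in ℤ/87ℤ. Then 20a + 47 ≡ 20b + 47 (mod 87), thus 20(a − b) ≡ 0 (mod 87).
Since gcd(20, 87) = 1, 20 is invertible modulo 87, so a − b ≡ 0 (mod 87), i.e. a = b.
So T is injective.
We now compute 20⁻¹ mod 87 explicitly. Euclid's algorithm: 87 = 4·20 + 7, 20 = 2·7 + 6, 7 = 1·6 + 1; back-substituting gives 1 = 74·20 − 17·87, so 20⁻¹ ≡ 74 (mod 87).
Since T is injective, we compute T⁻¹(64): solve 20x + 47 ≡ 64 (mod 87), i.e. 20x ≡ 17 (mod 87).
Multiplying by 20⁻¹ = 74 gives x ≡ 74·17 = 1258 = 14·87 + 40 ≡ 40 (mod 87).
Check: T(40) = 20·40 + 47 = 847 = 9·87 + 64 ≡ 64 (mod 87).

40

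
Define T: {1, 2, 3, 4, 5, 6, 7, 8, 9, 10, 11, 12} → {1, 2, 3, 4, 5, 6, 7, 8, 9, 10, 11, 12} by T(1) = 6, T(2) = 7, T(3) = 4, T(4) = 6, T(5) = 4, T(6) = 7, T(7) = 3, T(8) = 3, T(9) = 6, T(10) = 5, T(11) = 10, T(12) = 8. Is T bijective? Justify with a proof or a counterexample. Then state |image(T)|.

T(1) = 6 = T(4) with 1 ≠ 4, so T is not injective, hence not bijective.
The image of T is {3, 4, 5, 6, 7, 8, 10}, which has 7 elements.

7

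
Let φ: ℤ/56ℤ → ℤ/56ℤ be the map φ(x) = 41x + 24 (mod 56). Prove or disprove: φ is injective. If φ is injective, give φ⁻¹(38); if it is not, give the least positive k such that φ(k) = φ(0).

Suppose φ(x_1) = φ(x_2) in ℤ/56ℤ. Then 41x_1 + 24 ≡ 41x_2 + 24 (mod 56), thus 41(x_1 − x_2) ≡ 0 (mod 56).
Since gcd(41, 56) = 1, 41 is invertible modulo 56, thus x_1 − x_2 ≡ 0 (mod 56), i.e. x_1 = x_2.
Therefore φ is injective.
We now compute 41⁻¹ mod 56 explicitly. Euclid's algorithm: 56 = 1·41 + 15, 41 = 2·15 + 11, 15 = 1·11 + 4, 11 = 2·4 + 3, 4 = 1·3 + 1; back-substituting gives 1 = 41·41 − 30·56, so 41⁻¹ ≡ 41 (mod 56).
Since φ is injective, we compute φ⁻¹(38): solve 41x + 24 ≡ 38 (mod 56), i.e. 41x ≡ 14 (mod 56).
Multiplying by 41⁻¹ = 41 gives x ≡ 41·14 = 574 = 10·56 + 14 ≡ 14 (mod 56).
Check: φ(14) = 41·14 + 24 = 598 = 10·56 + 38 ≡ 38 (mod 56).

14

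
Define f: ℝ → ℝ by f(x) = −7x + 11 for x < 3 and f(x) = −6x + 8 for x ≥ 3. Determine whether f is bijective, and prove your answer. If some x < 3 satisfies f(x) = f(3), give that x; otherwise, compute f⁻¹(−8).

19/7

Both pieces are strictly decreasing (slopes −7 and −6), so each is injective on its own interval.
The left piece maps (−∞, 3) onto (−10, ∞); the right piece maps [3, ∞) onto (−∞, −10].
Since −10 = −10, the images partition ℝ: f is injective and surjective, hence bijective.
Because the two images are disjoint, no x < 3 has f(x) = f(3), so we compute f⁻¹(−8): −8 lies in (−10, ∞), so solve −7x + 11 = −8: x = (−8 − 11)/(−7) = 19/7.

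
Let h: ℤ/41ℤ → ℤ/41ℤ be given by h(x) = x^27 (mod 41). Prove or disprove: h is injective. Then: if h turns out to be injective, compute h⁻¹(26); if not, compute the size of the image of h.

28

Since 41 is prime, the nonzero elements of ℤ/41ℤ form a cyclic group of order 40.
As gcd(27, 40) = 1, raising to the 27th power is a bijection on this group: if s^27 ≡ t^27 then (st^{−1})^27 = 1, and the only element of order dividing gcd(27, 40) = 1 is 1, so s = t.
With h(0) = 0 this makes h injective on all of ℤ/41ℤ, hence bijective (finite equal-size domain and codomain). In particular h is injective.
Since h is injective, we find the preimage of 26. The inverse of x ↦ x^27 on (ℤ/41ℤ)^× is x ↦ x^3, because 27·3 = 81 = 2·40 + 1 ≡ 1 (mod 40) and x^{40} = 1 for x ≠ 0 (Fermat). So h⁻¹(26) = 26^3 mod 41.
Repeated squaring mod 41: 26^1 ≡ 26, 26^2 ≡ 26² = 676 ≡ 20. Since 3 = 2 + 1, 26^3 ≡ 20·26: 20·26 = 520 ≡ 28. So 26^3 ≡ 28 (mod 41).
Hence h⁻¹(26) = 28.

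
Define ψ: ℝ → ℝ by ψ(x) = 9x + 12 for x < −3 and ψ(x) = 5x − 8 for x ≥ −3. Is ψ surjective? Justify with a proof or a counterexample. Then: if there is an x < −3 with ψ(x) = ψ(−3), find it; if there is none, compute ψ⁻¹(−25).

-35/9

Both pieces are strictly increasing (slopes 9 and 5), so each is injective on its own interval.
The left piece maps (−∞, −3) onto (−∞, −15); the right piece maps [−3, ∞) onto [−23, ∞).
The union (−∞, −15) ∪ [−23, ∞) covers ℝ, so ψ is surjective.
For the follow-up: the images overlap, so an x < −3 with ψ(x) = ψ(−3) exists. ψ(−3) = −23; solving 9x + 12 = −23 for x < −3 gives x = (−23 − 12)/9 = −35/9.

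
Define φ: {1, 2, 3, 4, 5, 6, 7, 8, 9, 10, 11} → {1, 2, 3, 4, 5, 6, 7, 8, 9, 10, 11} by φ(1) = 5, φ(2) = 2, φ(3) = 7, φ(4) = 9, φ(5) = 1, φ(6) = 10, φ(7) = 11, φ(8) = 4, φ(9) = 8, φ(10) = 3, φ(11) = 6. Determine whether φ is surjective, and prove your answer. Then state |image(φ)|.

Every element of the codomain has a preimage: 1 = φ(5), 2 = φ(2), 3 = φ(10), 4 = φ(8), 5 = φ(1), 6 = φ(11), 7 = φ(3), 8 = φ(9), 9 = φ(4), 10 = φ(6), 11 = φ(7).
Thus φ is surjective.
The image of φ is {1, 2, 3, 4, 5, 6, 7, 8, 9, 10, 11}, which has 11 elements.

11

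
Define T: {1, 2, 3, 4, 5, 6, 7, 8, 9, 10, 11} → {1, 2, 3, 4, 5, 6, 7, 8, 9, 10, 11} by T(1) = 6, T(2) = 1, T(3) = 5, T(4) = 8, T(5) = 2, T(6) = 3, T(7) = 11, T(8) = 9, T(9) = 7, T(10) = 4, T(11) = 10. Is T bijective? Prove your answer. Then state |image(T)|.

11

The values 6, 1, 5, 8, 2, 3, 11, 9, 7, 4, 10 are a permutation of {1, 2, 3, 4, 5, 6, 7, 8, 9, 10, 11}: each element appears exactly once.
So T is injective and surjective, hence bijective.
The image of T is {1, 2, 3, 4, 5, 6, 7, 8, 9, 10, 11}, which has 11 elements.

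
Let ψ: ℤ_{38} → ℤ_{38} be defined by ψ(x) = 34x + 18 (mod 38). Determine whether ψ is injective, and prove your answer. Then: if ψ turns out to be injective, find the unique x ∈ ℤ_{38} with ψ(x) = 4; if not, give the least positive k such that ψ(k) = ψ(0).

19

We have gcd(34, 38) = 2 > 1. Taking a = 0 and b = 19: ψ(0) = 18 and ψ(19) = 34·19 + 18 = 664 ≡ 18 (mod 38).
So ψ(0) = ψ(19) while 0 ≠ 19, therefore ψ is not injective.
Since ψ is not injective, we find the least positive k with ψ(k) = ψ(0): this means 34k ≡ 0 (mod 38), i.e. 38 ∣ 34k. Since gcd(34, 38) = 2, dividing through by 2 this holds exactly when 19 ∣ 17k, and as gcd(17, 19) = 1, exactly when 19 ∣ k.
The smallest positive such k is 19.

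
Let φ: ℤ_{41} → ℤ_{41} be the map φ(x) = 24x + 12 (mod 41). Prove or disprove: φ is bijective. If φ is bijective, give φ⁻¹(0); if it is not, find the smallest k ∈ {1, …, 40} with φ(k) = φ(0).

If φ(a) = φ(b), then 24a ≡ 24b (mod 41). Because gcd(24, 41) = 1, we may cancel 24 to get a ≡ b (mod 41).
We now compute 24⁻¹ mod 41 explicitly. Euclid's algorithm: 41 = 1·24 + 17, 24 = 1·17 + 7, 17 = 2·7 + 3, 7 = 2·3 + 1; back-substituting gives 1 = 12·24 − 7·41, so 24⁻¹ ≡ 12 (mod 41).
For any y ∈ ℤ_{41}, x = 12(y − 12) mod 41 satisfies φ(x) = 24·12(y − 12) + 12 ≡ y (since 24·12 ≡ 1 mod 41). So every y has a preimage.
Hence φ is bijective.
Since φ is bijective, we find φ⁻¹(0): we need 24x ≡ 0 − 12 ≡ 29 (mod 41). Using 24⁻¹ = 12: x ≡ 12·29 = 348 = 8·41 + 20, so x = 20.
Check: φ(20) = 24·20 + 12 = 492 = 12·41 + 0 ≡ 0 (mod 41).

20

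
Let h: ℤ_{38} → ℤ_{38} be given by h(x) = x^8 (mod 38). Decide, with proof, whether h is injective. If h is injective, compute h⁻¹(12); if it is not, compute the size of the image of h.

h(18): Repeated squaring mod 38: 18^1 ≡ 18, 18^2 ≡ 18² = 324 ≡ 20, 18^4 ≡ 20² = 400 ≡ 20, 18^8 ≡ 20² = 400 ≡ 20. So 18^8 ≡ 20 (mod 38).
h(20): Repeated squaring mod 38: 20^1 ≡ 20, 20^2 ≡ 20² = 400 ≡ 20, 20^4 ≡ 20² = 400 ≡ 20, 20^8 ≡ 20² = 400 ≡ 20. So 20^8 ≡ 20 (mod 38).
So h(18) = h(20) = 20 while 18 ≠ 20, thus h is not injective.
Since h is not injective, we determine |image(h)|. Computing x^8 mod 38 for each x (by repeated squaring, reducing mod 38 at every step), the values h(0), h(1), …, h(37) are: 0, 1, 28, 25, 24, 23, 16, 11, 26, 17, 36, 7, 30, 35, 4, 5, 6, 9, 20, 19, 20, 9, 6, 5, 4, 35, 30, 7, 36, 17, 26, 11, 16, 23, 24, 25, 28, 1.
The distinct values are {0, 1, 4, 5, 6, 7, 9, 11, 16, 17, 19, 20, 23, 24, 25, 26, 28, 30, 35, 36}; there are 20 of them.

20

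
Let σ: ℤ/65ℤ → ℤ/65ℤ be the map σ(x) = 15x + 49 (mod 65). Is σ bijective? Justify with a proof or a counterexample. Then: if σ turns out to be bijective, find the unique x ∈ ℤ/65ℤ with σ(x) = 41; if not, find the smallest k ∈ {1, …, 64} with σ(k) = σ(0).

Recall: σ is injective if σ(s) = σ(t) implies s = t.
We have gcd(15, 65) = 5 > 1. Taking s = 0 and t = 13: σ(0) = 49 and σ(13) = 15·13 + 49 = 244 ≡ 49 (mod 65).
So σ(0) = σ(13) while 0 ≠ 13, therefore σ is not injective, hence not bijective.
Since σ is not bijective, we find the least positive k with σ(k) = σ(0): this means 15k ≡ 0 (mod 65), i.e. 65 ∣ 15k. Since gcd(15, 65) = 5, dividing through by 5 this holds exactly when 13 ∣ 3k, and as gcd(3, 13) = 1, exactly when 13 ∣ k.
The smallest positive such k is 13.

13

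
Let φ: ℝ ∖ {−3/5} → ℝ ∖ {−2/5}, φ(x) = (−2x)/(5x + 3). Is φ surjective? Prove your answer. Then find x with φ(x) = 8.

For any y ≠ −2/5, solving y(5x + 3) = −2x for x gives a well-defined x ≠ −3/5. So φ is surjective.
Solving φ(x) = 8: cross-multiplying gives −2x = 8(5x + 3), which rearranges to −42x = 24, so x = −4/7.

-4/7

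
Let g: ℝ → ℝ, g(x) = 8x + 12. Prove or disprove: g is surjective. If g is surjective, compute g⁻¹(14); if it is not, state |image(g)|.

Recall that g is surjective if every y in the codomain equals g(x) for some x in the domain.
For any y ∈ ℝ, x = (y − 12)/8 satisfies g(x) = y.
So g is surjective.
Since g is surjective, we compute g⁻¹(14) = (14 − 12)/8 = 1/4.

1/4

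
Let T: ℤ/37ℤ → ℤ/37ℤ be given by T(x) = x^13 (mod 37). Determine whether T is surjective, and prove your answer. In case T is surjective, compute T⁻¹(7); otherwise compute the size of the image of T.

Since 37 is prime, the nonzero elements of ℤ/37ℤ form a cyclic group of order 36.
As gcd(13, 36) = 1, raising to the 13th power is a bijection on this group: if x_1^13 ≡ x_2^13 then (x_1x_2^{−1})^13 = 1, and the only element of order dividing gcd(13, 36) = 1 is 1, so x_1 = x_2.
With T(0) = 0 this makes T injective on all of ℤ/37ℤ, hence bijective (finite equal-size domain and codomain). In particular T is surjective.
Since T is surjective, we find the preimage of 7. The inverse of x ↦ x^13 on (ℤ/37ℤ)^× is x ↦ x^25, because 13·25 = 325 = 9·36 + 1 ≡ 1 (mod 36) and x^{36} = 1 for x ≠ 0 (Fermat). So T⁻¹(7) = 7^25 mod 37.
Repeated squaring mod 37: 7^1 ≡ 7, 7^2 ≡ 7² = 49 ≡ 12, 7^4 ≡ 12² = 144 ≡ 33, 7^8 ≡ 33² = 1089 ≡ 16, 7^16 ≡ 16² = 256 ≡ 34. Since 25 = 16 + 8 + 1, 7^25 ≡ 34·16·7: 34·16 = 544 ≡ 26, then 26·7 = 182 ≡ 34. So 7^25 ≡ 34 (mod 37).
Hence T⁻¹(7) = 34.

34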